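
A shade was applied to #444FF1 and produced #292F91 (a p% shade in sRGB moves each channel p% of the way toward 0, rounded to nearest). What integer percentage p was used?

40%

#444FF1 is rgb(68, 79, 241); #292F91 is rgb(41, 47, 145).
On the B channel (widest range): 145 ≈ 241 + (p/100)(0 − 241), so p ≈ 100×(145 − 241)/(0 − 241) = -9600/-241 = 39.83.
p = 40 reproduces all three channels after rounding.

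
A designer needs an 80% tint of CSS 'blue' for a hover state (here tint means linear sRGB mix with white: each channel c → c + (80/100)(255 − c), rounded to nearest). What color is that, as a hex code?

#CCCCFF

CSS blue is rgb(0, 0, 255).
Per channel, c → c + 0.8(255 − c):
  R: 0 + 0.8×(255−0) = 0 + 204 = 204 → 204
  G: 0 + 0.8×(255−0) = 0 + 204 = 204 → 204
  B: 255 + 0.8×(255−255) = 255 + 0 = 255 → 255
rgb(204, 204, 255) = #CCCCFF.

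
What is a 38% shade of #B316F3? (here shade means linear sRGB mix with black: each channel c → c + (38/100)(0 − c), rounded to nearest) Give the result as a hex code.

#6F0E97

#B316F3 is rgb(179, 22, 243).
Lerp each channel 38% toward 0:
  R: 179 − 68.02 = 110.98 → 111
  G: 22 − 8.36 = 13.64 → 14
  B: 243 − 92.34 = 150.66 → 151
rgb(111, 14, 151) = #6F0E97.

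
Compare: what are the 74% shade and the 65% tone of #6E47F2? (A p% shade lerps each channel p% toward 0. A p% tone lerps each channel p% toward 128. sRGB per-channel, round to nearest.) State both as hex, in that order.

#1D123F, #7A6CA8

#6E47F2 is rgb(110, 71, 242).
74% shade:
  R: 110 + 0.74×(0−110) = 110 − 81.4 = 28.6 → 29
  G: 71 − 52.54 = 18.46 → 18
  B: 242 + 0.74×(0−242) = 242 − 179.08 = 62.92 → 63
  → #1D123F
65% tone:
  R: 110 + 11.7 = 121.7 → 122
  G: 71 + 0.65×(128−71) = 71 + 37.05 = 108.05 → 108
  B: 242 − 74.1 = 167.9 → 168
  → #7A6CA8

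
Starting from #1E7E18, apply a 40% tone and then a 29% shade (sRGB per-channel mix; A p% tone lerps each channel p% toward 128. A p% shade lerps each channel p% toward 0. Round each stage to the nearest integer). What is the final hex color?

#1E7E18 is rgb(30, 126, 24).
Per channel, c → c + 0.4(128 − c):
  R: 30 + 39.2 = 69.2 → 69
  G: 126 + 0.8 = 126.8 → 127
  B: 24 + 41.6 = 65.6 → 66
After the tone: rgb(69, 127, 66) = #457F42.
Lerp each channel 29% toward 0:
  R: 69 + 0.29×(0−69) = 69 − 20.01 = 48.99 → 49
  G: 127 + 0.29×(0−127) = 127 − 36.83 = 90.17 → 90
  B: 66 + 0.29×(0−66) = 66 − 19.14 = 46.86 → 47
rgb(49, 90, 47) = #315A2F.

#315A2F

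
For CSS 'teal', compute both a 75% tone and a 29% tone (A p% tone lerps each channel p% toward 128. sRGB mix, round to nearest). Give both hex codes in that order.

CSS teal is rgb(0, 128, 128).
75% tone:
  R: 0 + 96 = 96 → 96
  G: 128 + 0.75×(128−128) = 128 + 0 = 128 → 128
  B: 128 + 0 = 128 → 128
  → #608080
29% tone:
  R: 0 + 0.29×(128−0) = 0 + 37.12 = 37.12 → 37
  G: 128 + 0 = 128 → 128
  B: 128 + 0.29×(128−128) = 128 + 0 = 128 → 128
  → #258080

#608080, #258080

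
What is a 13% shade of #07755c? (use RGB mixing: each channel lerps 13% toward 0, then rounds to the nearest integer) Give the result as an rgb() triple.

rgb(6, 102, 80)

#07755c is rgb(7, 117, 92).
A 13% shade moves each channel 13% toward 0:
  R: 7 + 0.13×(0−7) = 7 − 0.91 = 6.09 → 6
  G: 117 − 15.21 = 101.79 → 102
  B: 92 + 0.13×(0−92) = 92 − 11.96 = 80.04 → 80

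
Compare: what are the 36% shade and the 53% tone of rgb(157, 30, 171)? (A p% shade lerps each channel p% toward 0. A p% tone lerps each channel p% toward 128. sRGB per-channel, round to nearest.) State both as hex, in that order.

#64136D, #8E5294

36% shade:
  R: 157 + 0.36×(0−157) = 157 − 56.52 = 100.48 → 100
  G: 30 − 10.8 = 19.2 → 19
  B: 171 + 0.36×(0−171) = 171 − 61.56 = 109.44 → 109
  → #64136D
53% tone:
  R: 157 + 0.53×(128−157) = 157 − 15.37 = 141.63 → 142
  G: 30 + 0.53×(128−30) = 30 + 51.94 = 81.94 → 82
  B: 171 + 0.53×(128−171) = 171 − 22.79 = 148.21 → 148
  → #8E5294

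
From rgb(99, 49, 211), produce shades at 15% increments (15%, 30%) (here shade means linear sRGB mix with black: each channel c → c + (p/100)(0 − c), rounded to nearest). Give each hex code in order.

#542ab3, #452294

15%: (99 − 14.85 = 84.15→84, 49 − 7.35 = 41.65→42, 211 − 31.65 = 179.35→179) → #542ab3
30%: (99 − 29.7 = 69.3→69, 49 − 14.7 = 34.3→34, 211 − 63.3 = 147.7→148) → #452294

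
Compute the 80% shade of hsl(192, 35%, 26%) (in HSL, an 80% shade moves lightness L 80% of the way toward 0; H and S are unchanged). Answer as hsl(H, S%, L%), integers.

hsl(192, 35%, 5%)

L moves 80% from 26 toward 0: 26 − 20.8 = 5.2 → 5.
H and S are unchanged.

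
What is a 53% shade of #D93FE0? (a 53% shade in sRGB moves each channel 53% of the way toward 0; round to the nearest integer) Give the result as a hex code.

#D93FE0 is rgb(217, 63, 224).
Per channel, c → c + 0.53(0 − c):
  R: 217 + 0.53×(0−217) = 217 − 115.01 = 101.99 → 102
  G: 63 − 33.39 = 29.61 → 30
  B: 224 + 0.53×(0−224) = 224 − 118.72 = 105.28 → 105
rgb(102, 30, 105) = #661E69.

#661E69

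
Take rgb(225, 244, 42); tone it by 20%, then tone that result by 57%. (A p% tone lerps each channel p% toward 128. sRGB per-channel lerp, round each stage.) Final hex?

#A2A862

Lerp each channel 20% toward 128:
  R: 225 + 0.2×(128−225) = 225 − 19.4 = 205.6 → 206
  G: 244 + 0.2×(128−244) = 244 − 23.2 = 220.8 → 221
  B: 42 + 0.2×(128−42) = 42 + 17.2 = 59.2 → 59
After the tone: rgb(206, 221, 59) = #CEDD3B.
Per channel, c → c + 0.57(128 − c):
  R: 206 + 0.57×(128−206) = 206 − 44.46 = 161.54 → 162
  G: 221 − 53.01 = 167.99 → 168
  B: 59 + 39.33 = 98.33 → 98
rgb(162, 168, 98) = #A2A862.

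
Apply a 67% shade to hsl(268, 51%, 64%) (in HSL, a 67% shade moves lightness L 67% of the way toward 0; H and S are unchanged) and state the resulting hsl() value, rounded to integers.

hsl(268, 51%, 21%)

L moves 67% from 64 toward 0: 64 − 42.88 = 21.12 → 21.
H and S are unchanged.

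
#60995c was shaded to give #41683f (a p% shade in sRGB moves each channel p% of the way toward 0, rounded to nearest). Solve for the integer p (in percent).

32%

#60995c is rgb(96, 153, 92); #41683f is rgb(65, 104, 63).
On the G channel (widest range): 104 ≈ 153 + (p/100)(0 − 153), so p ≈ 100×(104 − 153)/(0 − 153) = -4900/-153 = 32.03.
p = 32 reproduces all three channels after rounding.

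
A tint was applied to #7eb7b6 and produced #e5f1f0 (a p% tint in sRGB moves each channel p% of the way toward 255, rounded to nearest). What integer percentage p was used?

#7eb7b6 is rgb(126, 183, 182); #e5f1f0 is rgb(229, 241, 240).
On the R channel (widest range): 229 ≈ 126 + (p/100)(255 − 126), so p ≈ 100×(229 − 126)/(255 − 126) = 10300/129 = 79.84.
p = 80 reproduces all three channels after rounding.

80%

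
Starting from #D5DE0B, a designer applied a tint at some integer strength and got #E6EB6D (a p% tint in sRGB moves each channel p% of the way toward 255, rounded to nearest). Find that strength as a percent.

#D5DE0B is rgb(213, 222, 11); #E6EB6D is rgb(230, 235, 109).
On the B channel (widest range): 109 ≈ 11 + (p/100)(255 − 11), so p ≈ 100×(109 − 11)/(255 − 11) = 9800/244 = 40.16.
p = 40 reproduces all three channels after rounding.

40%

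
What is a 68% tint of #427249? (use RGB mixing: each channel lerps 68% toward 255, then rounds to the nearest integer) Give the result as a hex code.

#C3D2C5

#427249 is rgb(66, 114, 73).
Lerp each channel 68% toward 255:
  R: 66 + 0.68×(255−66) = 66 + 128.52 = 194.52 → 195
  G: 114 + 0.68×(255−114) = 114 + 95.88 = 209.88 → 210
  B: 73 + 123.76 = 196.76 → 197
rgb(195, 210, 197) = #C3D2C5.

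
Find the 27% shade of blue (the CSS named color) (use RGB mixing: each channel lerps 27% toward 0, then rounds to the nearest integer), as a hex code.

CSS blue is rgb(0, 0, 255).
Per channel, c → c + 0.27(0 − c):
  R: 0 + 0 = 0 → 0
  G: 0 + 0.27×(0−0) = 0 + 0 = 0 → 0
  B: 255 + 0.27×(0−255) = 255 − 68.85 = 186.15 → 186
rgb(0, 0, 186) = #0000BA.

#0000BA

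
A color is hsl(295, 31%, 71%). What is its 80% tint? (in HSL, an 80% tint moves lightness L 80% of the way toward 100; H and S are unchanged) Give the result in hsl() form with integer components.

hsl(295, 31%, 94%)

L moves 80% from 71 toward 100: 71 + 23.2 = 94.2 → 94.
H and S are unchanged.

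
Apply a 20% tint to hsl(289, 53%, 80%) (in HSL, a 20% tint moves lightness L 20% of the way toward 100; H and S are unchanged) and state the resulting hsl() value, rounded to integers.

L moves 20% from 80 toward 100: 80 + 4 = 84 → 84.
H and S are unchanged.

hsl(289, 53%, 84%)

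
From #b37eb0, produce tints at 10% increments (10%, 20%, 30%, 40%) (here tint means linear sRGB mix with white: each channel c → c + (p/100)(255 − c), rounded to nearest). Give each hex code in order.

#bb8bb8, #c298c0, #caa5c8, #d1b2d0

#b37eb0 is rgb(179, 126, 176).
10%: (179 + 7.6 = 186.6→187, 126 + 12.9 = 138.9→139, 176 + 7.9 = 183.9→184) → #bb8bb8
20%: (179 + 15.2 = 194.2→194, 126 + 25.8 = 151.8→152, 176 + 15.8 = 191.8→192) → #c298c0
30%: (179 + 22.8 = 201.8→202, 126 + 38.7 = 164.7→165, 176 + 23.7 = 199.7→200) → #caa5c8
40%: (179 + 30.4 = 209.4→209, 126 + 51.6 = 177.6→178, 176 + 31.6 = 207.6→208) → #d1b2d0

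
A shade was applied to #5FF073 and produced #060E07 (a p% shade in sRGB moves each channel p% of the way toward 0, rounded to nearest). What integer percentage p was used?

94%

#5FF073 is rgb(95, 240, 115); #060E07 is rgb(6, 14, 7).
On the G channel (widest range): 14 ≈ 240 + (p/100)(0 − 240), so p ≈ 100×(14 − 240)/(0 − 240) = -22600/-240 = 94.17.
p = 94 reproduces all three channels after rounding.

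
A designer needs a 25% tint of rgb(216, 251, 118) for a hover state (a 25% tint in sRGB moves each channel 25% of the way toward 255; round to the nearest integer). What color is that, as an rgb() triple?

Lerp each channel 25% toward 255:
  R: 216 + 9.75 = 225.75 → 226
  G: 251 + 0.25×(255−251) = 251 + 1 = 252 → 252
  B: 118 + 34.25 = 152.25 → 152

rgb(226, 252, 152)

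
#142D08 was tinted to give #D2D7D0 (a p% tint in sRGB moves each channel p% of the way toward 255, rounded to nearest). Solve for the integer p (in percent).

#142D08 is rgb(20, 45, 8); #D2D7D0 is rgb(210, 215, 208).
On the B channel (widest range): 208 ≈ 8 + (p/100)(255 − 8), so p ≈ 100×(208 − 8)/(255 − 8) = 20000/247 = 80.97.
p = 81 reproduces all three channels after rounding.

81%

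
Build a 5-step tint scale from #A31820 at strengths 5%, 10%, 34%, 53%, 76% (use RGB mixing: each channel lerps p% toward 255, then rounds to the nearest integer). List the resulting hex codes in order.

#A8242B, #AC2F36, #C2676C, #D49296, #E9C8C9

#A31820 is rgb(163, 24, 32).
5%: (163 + 4.6 = 167.6→168, 24 + 11.55 = 35.55→36, 32 + 11.15 = 43.15→43) → #A8242B
10%: (163 + 9.2 = 172.2→172, 24 + 23.1 = 47.1→47, 32 + 22.3 = 54.3→54) → #AC2F36
34%: (163 + 31.28 = 194.28→194, 24 + 78.54 = 102.54→103, 32 + 75.82 = 107.82→108) → #C2676C
53%: (163 + 48.76 = 211.76→212, 24 + 122.43 = 146.43→146, 32 + 118.19 = 150.19→150) → #D49296
76%: (163 + 69.92 = 232.92→233, 24 + 175.56 = 199.56→200, 32 + 169.48 = 201.48→201) → #E9C8C9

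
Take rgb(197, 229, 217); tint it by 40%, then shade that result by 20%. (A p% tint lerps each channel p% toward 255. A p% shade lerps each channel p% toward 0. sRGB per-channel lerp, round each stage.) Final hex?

Per channel, c → c + 0.4(255 − c):
  R: 197 + 23.2 = 220.2 → 220
  G: 229 + 10.4 = 239.4 → 239
  B: 217 + 0.4×(255−217) = 217 + 15.2 = 232.2 → 232
After the tint: rgb(220, 239, 232) = #DCEFE8.
A 20% shade moves each channel 20% toward 0:
  R: 220 + 0.2×(0−220) = 220 − 44 = 176 → 176
  G: 239 − 47.8 = 191.2 → 191
  B: 232 + 0.2×(0−232) = 232 − 46.4 = 185.6 → 186
rgb(176, 191, 186) = #B0BFBA.

#B0BFBA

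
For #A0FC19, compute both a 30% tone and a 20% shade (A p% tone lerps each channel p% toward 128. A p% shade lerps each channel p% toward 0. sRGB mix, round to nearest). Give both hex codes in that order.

#A0FC19 is rgb(160, 252, 25).
30% tone:
  R: 160 + 0.3×(128−160) = 160 − 9.6 = 150.4 → 150
  G: 252 − 37.2 = 214.8 → 215
  B: 25 + 30.9 = 55.9 → 56
  → #96D738
20% shade:
  R: 160 + 0.2×(0−160) = 160 − 32 = 128 → 128
  G: 252 + 0.2×(0−252) = 252 − 50.4 = 201.6 → 202
  B: 25 + 0.2×(0−25) = 25 − 5 = 20 → 20
  → #80CA14

#96D738, #80CA14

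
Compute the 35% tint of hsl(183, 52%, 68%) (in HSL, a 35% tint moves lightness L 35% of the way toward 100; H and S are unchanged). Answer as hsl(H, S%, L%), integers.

hsl(183, 52%, 79%)

L moves 35% from 68 toward 100: 68 + 11.2 = 79.2 → 79.
H and S are unchanged.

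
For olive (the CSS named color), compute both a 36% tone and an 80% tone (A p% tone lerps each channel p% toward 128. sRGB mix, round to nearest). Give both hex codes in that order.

CSS olive is rgb(128, 128, 0).
36% tone:
  R: 128 + 0.36×(128−128) = 128 + 0 = 128 → 128
  G: 128 + 0 = 128 → 128
  B: 0 + 0.36×(128−0) = 0 + 46.08 = 46.08 → 46
  → #80802E
80% tone:
  R: 128 + 0.8×(128−128) = 128 + 0 = 128 → 128
  G: 128 + 0 = 128 → 128
  B: 0 + 0.8×(128−0) = 0 + 102.4 = 102.4 → 102
  → #808066

#80802E, #808066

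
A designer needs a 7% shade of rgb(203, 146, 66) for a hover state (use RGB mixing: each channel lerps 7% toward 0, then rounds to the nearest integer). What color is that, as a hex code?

Per channel, c → c + 0.07(0 − c):
  R: 203 + 0.07×(0−203) = 203 − 14.21 = 188.79 → 189
  G: 146 + 0.07×(0−146) = 146 − 10.22 = 135.78 → 136
  B: 66 + 0.07×(0−66) = 66 − 4.62 = 61.38 → 61
rgb(189, 136, 61) = #bd883d.

#bd883d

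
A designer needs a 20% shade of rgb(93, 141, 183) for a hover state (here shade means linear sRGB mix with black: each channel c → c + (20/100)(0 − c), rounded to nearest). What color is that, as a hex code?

Per channel, c → c + 0.2(0 − c):
  R: 93 + 0.2×(0−93) = 93 − 18.6 = 74.4 → 74
  G: 141 + 0.2×(0−141) = 141 − 28.2 = 112.8 → 113
  B: 183 − 36.6 = 146.4 → 146
rgb(74, 113, 146) = #4A7192.

#4A7192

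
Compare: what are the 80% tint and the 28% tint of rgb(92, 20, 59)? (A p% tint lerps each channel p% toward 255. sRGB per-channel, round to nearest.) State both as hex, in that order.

80% tint:
  R: 92 + 0.8×(255−92) = 92 + 130.4 = 222.4 → 222
  G: 20 + 0.8×(255−20) = 20 + 188 = 208 → 208
  B: 59 + 156.8 = 215.8 → 216
  → #DED0D8
28% tint:
  R: 92 + 0.28×(255−92) = 92 + 45.64 = 137.64 → 138
  G: 20 + 65.8 = 85.8 → 86
  B: 59 + 54.88 = 113.88 → 114
  → #8A5672

#DED0D8, #8A5672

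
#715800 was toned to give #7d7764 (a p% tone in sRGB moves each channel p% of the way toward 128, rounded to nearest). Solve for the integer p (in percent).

#715800 is rgb(113, 88, 0); #7d7764 is rgb(125, 119, 100).
On the B channel (widest range): 100 ≈ 0 + (p/100)(128 − 0), so p ≈ 100×(100 − 0)/(128 − 0) = 10000/128 = 78.12.
p = 78 reproduces all three channels after rounding.

78%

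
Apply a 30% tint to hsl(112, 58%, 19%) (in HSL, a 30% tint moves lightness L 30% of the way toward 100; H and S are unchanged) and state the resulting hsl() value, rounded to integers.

hsl(112, 58%, 43%)

L moves 30% from 19 toward 100: 19 + 24.3 = 43.3 → 43.
H and S are unchanged.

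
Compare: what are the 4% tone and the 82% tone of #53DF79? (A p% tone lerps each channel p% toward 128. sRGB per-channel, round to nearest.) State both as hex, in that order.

#55DB79, #78917F

#53DF79 is rgb(83, 223, 121).
4% tone:
  R: 83 + 0.04×(128−83) = 83 + 1.8 = 84.8 → 85
  G: 223 + 0.04×(128−223) = 223 − 3.8 = 219.2 → 219
  B: 121 + 0.04×(128−121) = 121 + 0.28 = 121.28 → 121
  → #55DB79
82% tone:
  R: 83 + 36.9 = 119.9 → 120
  G: 223 + 0.82×(128−223) = 223 − 77.9 = 145.1 → 145
  B: 121 + 0.82×(128−121) = 121 + 5.74 = 126.74 → 127
  → #78917F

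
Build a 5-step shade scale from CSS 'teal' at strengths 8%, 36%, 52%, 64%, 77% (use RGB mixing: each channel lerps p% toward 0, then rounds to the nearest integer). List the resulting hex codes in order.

CSS teal is rgb(0, 128, 128).
8%: (0→0, 128 − 10.24 = 117.76→118, 128 − 10.24 = 117.76→118) → #007676
36%: (0→0, 128 − 46.08 = 81.92→82, 128 − 46.08 = 81.92→82) → #005252
52%: (0→0, 128 − 66.56 = 61.44→61, 128 − 66.56 = 61.44→61) → #003d3d
64%: (0→0, 128 − 81.92 = 46.08→46, 128 − 81.92 = 46.08→46) → #002e2e
77%: (0→0, 128 − 98.56 = 29.44→29, 128 − 98.56 = 29.44→29) → #001d1d

#007676, #005252, #003d3d, #002e2e, #001d1d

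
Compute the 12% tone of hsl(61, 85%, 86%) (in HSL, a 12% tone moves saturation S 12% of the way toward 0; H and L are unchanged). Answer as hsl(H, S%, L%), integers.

hsl(61, 75%, 86%)

S moves 12% from 85 toward 0: 85 − 10.2 = 74.8 → 75.
H and L are unchanged.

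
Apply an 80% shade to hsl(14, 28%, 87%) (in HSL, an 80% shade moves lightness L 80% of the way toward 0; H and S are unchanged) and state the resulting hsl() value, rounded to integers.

hsl(14, 28%, 17%)

L moves 80% from 87 toward 0: 87 − 69.6 = 17.4 → 17.
H and S are unchanged.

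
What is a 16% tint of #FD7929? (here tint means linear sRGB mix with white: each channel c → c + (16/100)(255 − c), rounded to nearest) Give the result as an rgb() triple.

#FD7929 is rgb(253, 121, 41).
Lerp each channel 16% toward 255:
  R: 253 + 0.32 = 253.32 → 253
  G: 121 + 0.16×(255−121) = 121 + 21.44 = 142.44 → 142
  B: 41 + 0.16×(255−41) = 41 + 34.24 = 75.24 → 75

rgb(253, 142, 75)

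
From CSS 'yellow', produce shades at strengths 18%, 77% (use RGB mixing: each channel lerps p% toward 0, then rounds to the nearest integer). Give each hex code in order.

CSS yellow is rgb(255, 255, 0).
18%: (255 − 45.9 = 209.1→209, 255 − 45.9 = 209.1→209, 0→0) → #D1D100
77%: (255 − 196.35 = 58.65→59, 255 − 196.35 = 58.65→59, 0→0) → #3B3B00

#D1D100, #3B3B00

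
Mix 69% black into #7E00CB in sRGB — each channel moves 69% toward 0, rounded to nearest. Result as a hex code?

#7E00CB is rgb(126, 0, 203).
A 69% shade moves each channel 69% toward 0:
  R: 126 + 0.69×(0−126) = 126 − 86.94 = 39.06 → 39
  G: 0 + 0.69×(0−0) = 0 + 0 = 0 → 0
  B: 203 + 0.69×(0−203) = 203 − 140.07 = 62.93 → 63
rgb(39, 0, 63) = #27003F.

#27003F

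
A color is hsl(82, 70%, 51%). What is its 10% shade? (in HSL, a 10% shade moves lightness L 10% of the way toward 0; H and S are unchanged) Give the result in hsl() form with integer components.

hsl(82, 70%, 46%)

L moves 10% from 51 toward 0: 51 − 5.1 = 45.9 → 46.
H and S are unchanged.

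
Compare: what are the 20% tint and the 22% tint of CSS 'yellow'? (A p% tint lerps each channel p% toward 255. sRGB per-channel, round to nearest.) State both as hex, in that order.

CSS yellow is rgb(255, 255, 0).
20% tint:
  R: 255 + 0.2×(255−255) = 255 + 0 = 255 → 255
  G: 255 + 0 = 255 → 255
  B: 0 + 0.2×(255−0) = 0 + 51 = 51 → 51
  → #ffff33
22% tint:
  R: 255 + 0 = 255 → 255
  G: 255 + 0.22×(255−255) = 255 + 0 = 255 → 255
  B: 0 + 56.1 = 56.1 → 56
  → #ffff38

#ffff33, #ffff38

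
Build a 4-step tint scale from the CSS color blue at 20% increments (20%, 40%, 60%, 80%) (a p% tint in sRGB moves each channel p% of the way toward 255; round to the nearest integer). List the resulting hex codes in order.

CSS blue is rgb(0, 0, 255).
20%: (0 + 51 = 51→51, 0 + 51 = 51→51, 255→255) → #3333ff
40%: (0 + 102 = 102→102, 0 + 102 = 102→102, 255→255) → #6666ff
60%: (0 + 153 = 153→153, 0 + 153 = 153→153, 255→255) → #9999ff
80%: (0 + 204 = 204→204, 0 + 204 = 204→204, 255→255) → #ccccff

#3333ff, #6666ff, #9999ff, #ccccff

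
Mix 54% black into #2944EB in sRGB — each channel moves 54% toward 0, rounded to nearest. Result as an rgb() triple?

#2944EB is rgb(41, 68, 235).
Lerp each channel 54% toward 0:
  R: 41 + 0.54×(0−41) = 41 − 22.14 = 18.86 → 19
  G: 68 + 0.54×(0−68) = 68 − 36.72 = 31.28 → 31
  B: 235 + 0.54×(0−235) = 235 − 126.9 = 108.1 → 108

rgb(19, 31, 108)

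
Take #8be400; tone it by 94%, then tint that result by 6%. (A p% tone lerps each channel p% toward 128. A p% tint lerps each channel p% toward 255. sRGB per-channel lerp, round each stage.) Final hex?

#8be400 is rgb(139, 228, 0).
Per channel, c → c + 0.94(128 − c):
  R: 139 + 0.94×(128−139) = 139 − 10.34 = 128.66 → 129
  G: 228 + 0.94×(128−228) = 228 − 94 = 134 → 134
  B: 0 + 0.94×(128−0) = 0 + 120.32 = 120.32 → 120
After the tone: rgb(129, 134, 120) = #818678.
A 6% tint moves each channel 6% toward 255:
  R: 129 + 0.06×(255−129) = 129 + 7.56 = 136.56 → 137
  G: 134 + 0.06×(255−134) = 134 + 7.26 = 141.26 → 141
  B: 120 + 8.1 = 128.1 → 128
rgb(137, 141, 128) = #898d80.

#898d80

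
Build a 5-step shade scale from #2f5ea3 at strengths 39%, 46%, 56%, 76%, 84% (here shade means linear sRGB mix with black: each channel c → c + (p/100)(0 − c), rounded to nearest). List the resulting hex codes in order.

#1d3963, #193358, #152948, #0b1727, #080f1a

#2f5ea3 is rgb(47, 94, 163).
39%: (47 − 18.33 = 28.67→29, 94 − 36.66 = 57.34→57, 163 − 63.57 = 99.43→99) → #1d3963
46%: (47 − 21.62 = 25.38→25, 94 − 43.24 = 50.76→51, 163 − 74.98 = 88.02→88) → #193358
56%: (47 − 26.32 = 20.68→21, 94 − 52.64 = 41.36→41, 163 − 91.28 = 71.72→72) → #152948
76%: (47 − 35.72 = 11.28→11, 94 − 71.44 = 22.56→23, 163 − 123.88 = 39.12→39) → #0b1727
84%: (47 − 39.48 = 7.52→8, 94 − 78.96 = 15.04→15, 163 − 136.92 = 26.08→26) → #080f1a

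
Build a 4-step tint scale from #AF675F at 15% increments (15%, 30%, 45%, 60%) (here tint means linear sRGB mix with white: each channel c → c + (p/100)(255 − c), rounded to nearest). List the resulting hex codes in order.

#AF675F is rgb(175, 103, 95).
15%: (175 + 12 = 187→187, 103 + 22.8 = 125.8→126, 95 + 24 = 119→119) → #BB7E77
30%: (175 + 24 = 199→199, 103 + 45.6 = 148.6→149, 95 + 48 = 143→143) → #C7958F
45%: (175 + 36 = 211→211, 103 + 68.4 = 171.4→171, 95 + 72 = 167→167) → #D3ABA7
60%: (175 + 48 = 223→223, 103 + 91.2 = 194.2→194, 95 + 96 = 191→191) → #DFC2BF

#BB7E77, #C7958F, #D3ABA7, #DFC2BF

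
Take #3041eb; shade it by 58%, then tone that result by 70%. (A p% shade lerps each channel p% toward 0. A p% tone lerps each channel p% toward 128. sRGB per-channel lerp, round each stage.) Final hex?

#3041eb is rgb(48, 65, 235).
Lerp each channel 58% toward 0:
  R: 48 − 27.84 = 20.16 → 20
  G: 65 − 37.7 = 27.3 → 27
  B: 235 + 0.58×(0−235) = 235 − 136.3 = 98.7 → 99
After the shade: rgb(20, 27, 99) = #141b63.
A 70% tone moves each channel 70% toward 128:
  R: 20 + 0.7×(128−20) = 20 + 75.6 = 95.6 → 96
  G: 27 + 0.7×(128−27) = 27 + 70.7 = 97.7 → 98
  B: 99 + 0.7×(128−99) = 99 + 20.3 = 119.3 → 119
rgb(96, 98, 119) = #606277.

#606277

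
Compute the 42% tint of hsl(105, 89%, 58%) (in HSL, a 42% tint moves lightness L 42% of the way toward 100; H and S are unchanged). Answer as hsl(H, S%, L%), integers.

L moves 42% from 58 toward 100: 58 + 17.64 = 75.64 → 76.
H and S are unchanged.

hsl(105, 89%, 76%)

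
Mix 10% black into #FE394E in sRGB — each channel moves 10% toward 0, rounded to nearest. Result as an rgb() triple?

#FE394E is rgb(254, 57, 78).
Lerp each channel 10% toward 0:
  R: 254 − 25.4 = 228.6 → 229
  G: 57 − 5.7 = 51.3 → 51
  B: 78 − 7.8 = 70.2 → 70

rgb(229, 51, 70)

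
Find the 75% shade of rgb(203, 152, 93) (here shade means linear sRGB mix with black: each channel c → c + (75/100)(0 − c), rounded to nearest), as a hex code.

Lerp each channel 75% toward 0:
  R: 203 − 152.25 = 50.75 → 51
  G: 152 − 114 = 38 → 38
  B: 93 − 69.75 = 23.25 → 23
rgb(51, 38, 23) = #332617.

#332617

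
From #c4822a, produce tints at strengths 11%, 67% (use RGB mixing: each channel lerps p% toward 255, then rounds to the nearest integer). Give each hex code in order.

#ca9041, #ecd6b9

#c4822a is rgb(196, 130, 42).
11%: (196 + 6.49 = 202.49→202, 130 + 13.75 = 143.75→144, 42 + 23.43 = 65.43→65) → #ca9041
67%: (196 + 39.53 = 235.53→236, 130 + 83.75 = 213.75→214, 42 + 142.71 = 184.71→185) → #ecd6b9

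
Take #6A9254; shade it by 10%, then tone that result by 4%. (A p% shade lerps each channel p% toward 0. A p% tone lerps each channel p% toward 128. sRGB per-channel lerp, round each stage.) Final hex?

#60834E

#6A9254 is rgb(106, 146, 84).
A 10% shade moves each channel 10% toward 0:
  R: 106 + 0.1×(0−106) = 106 − 10.6 = 95.4 → 95
  G: 146 − 14.6 = 131.4 → 131
  B: 84 + 0.1×(0−84) = 84 − 8.4 = 75.6 → 76
After the shade: rgb(95, 131, 76) = #5F834C.
A 4% tone moves each channel 4% toward 128:
  R: 95 + 1.32 = 96.32 → 96
  G: 131 + 0.04×(128−131) = 131 − 0.12 = 130.88 → 131
  B: 76 + 2.08 = 78.08 → 78
rgb(96, 131, 78) = #60834E.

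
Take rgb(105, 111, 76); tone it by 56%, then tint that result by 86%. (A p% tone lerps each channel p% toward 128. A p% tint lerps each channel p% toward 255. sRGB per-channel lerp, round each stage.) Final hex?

Per channel, c → c + 0.56(128 − c):
  R: 105 + 12.88 = 117.88 → 118
  G: 111 + 0.56×(128−111) = 111 + 9.52 = 120.52 → 121
  B: 76 + 0.56×(128−76) = 76 + 29.12 = 105.12 → 105
After the tone: rgb(118, 121, 105) = #767969.
Per channel, c → c + 0.86(255 − c):
  R: 118 + 117.82 = 235.82 → 236
  G: 121 + 0.86×(255−121) = 121 + 115.24 = 236.24 → 236
  B: 105 + 129 = 234 → 234
rgb(236, 236, 234) = #ececea.

#ececea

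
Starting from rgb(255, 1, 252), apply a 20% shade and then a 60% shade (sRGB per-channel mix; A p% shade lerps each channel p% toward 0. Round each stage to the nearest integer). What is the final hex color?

#520051

Per channel, c → c + 0.2(0 − c):
  R: 255 + 0.2×(0−255) = 255 − 51 = 204 → 204
  G: 1 + 0.2×(0−1) = 1 − 0.2 = 0.8 → 1
  B: 252 − 50.4 = 201.6 → 202
After the shade: rgb(204, 1, 202) = #CC01CA.
A 60% shade moves each channel 60% toward 0:
  R: 204 + 0.6×(0−204) = 204 − 122.4 = 81.6 → 82
  G: 1 − 0.6 = 0.4 → 0
  B: 202 + 0.6×(0−202) = 202 − 121.2 = 80.8 → 81
rgb(82, 0, 81) = #520051.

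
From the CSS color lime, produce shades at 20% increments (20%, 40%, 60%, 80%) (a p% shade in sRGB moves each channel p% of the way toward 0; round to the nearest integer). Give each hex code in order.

CSS lime is rgb(0, 255, 0).
20%: (0→0, 255 − 51 = 204→204, 0→0) → #00CC00
40%: (0→0, 255 − 102 = 153→153, 0→0) → #009900
60%: (0→0, 255 − 153 = 102→102, 0→0) → #006600
80%: (0→0, 255 − 204 = 51→51, 0→0) → #003300

#00CC00, #009900, #006600, #003300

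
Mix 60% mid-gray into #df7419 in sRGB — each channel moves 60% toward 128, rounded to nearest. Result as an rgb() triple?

#df7419 is rgb(223, 116, 25).
A 60% tone moves each channel 60% toward 128:
  R: 223 + 0.6×(128−223) = 223 − 57 = 166 → 166
  G: 116 + 0.6×(128−116) = 116 + 7.2 = 123.2 → 123
  B: 25 + 61.8 = 86.8 → 87

rgb(166, 123, 87)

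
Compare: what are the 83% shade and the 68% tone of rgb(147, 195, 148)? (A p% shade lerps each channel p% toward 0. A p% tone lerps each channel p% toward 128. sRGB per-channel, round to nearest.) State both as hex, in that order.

#192119, #869586

83% shade:
  R: 147 − 122.01 = 24.99 → 25
  G: 195 + 0.83×(0−195) = 195 − 161.85 = 33.15 → 33
  B: 148 + 0.83×(0−148) = 148 − 122.84 = 25.16 → 25
  → #192119
68% tone:
  R: 147 − 12.92 = 134.08 → 134
  G: 195 + 0.68×(128−195) = 195 − 45.56 = 149.44 → 149
  B: 148 − 13.6 = 134.4 → 134
  → #869586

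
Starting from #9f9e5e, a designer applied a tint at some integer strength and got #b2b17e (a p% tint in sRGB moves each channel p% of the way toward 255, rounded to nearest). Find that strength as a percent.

#9f9e5e is rgb(159, 158, 94); #b2b17e is rgb(178, 177, 126).
On the B channel (widest range): 126 ≈ 94 + (p/100)(255 − 94), so p ≈ 100×(126 − 94)/(255 − 94) = 3200/161 = 19.88.
p = 20 reproduces all three channels after rounding.

20%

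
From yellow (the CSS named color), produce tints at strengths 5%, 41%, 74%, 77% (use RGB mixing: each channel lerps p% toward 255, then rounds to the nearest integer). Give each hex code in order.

CSS yellow is rgb(255, 255, 0).
5%: (255→255, 255→255, 0 + 12.75 = 12.75→13) → #FFFF0D
41%: (255→255, 255→255, 0 + 104.55 = 104.55→105) → #FFFF69
74%: (255→255, 255→255, 0 + 188.7 = 188.7→189) → #FFFFBD
77%: (255→255, 255→255, 0 + 196.35 = 196.35→196) → #FFFFC4

#FFFF0D, #FFFF69, #FFFFBD, #FFFFC4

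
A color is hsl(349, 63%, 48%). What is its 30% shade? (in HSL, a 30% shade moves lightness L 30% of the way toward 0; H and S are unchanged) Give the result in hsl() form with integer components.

hsl(349, 63%, 34%)

L moves 30% from 48 toward 0: 48 − 14.4 = 33.6 → 34.
H and S are unchanged.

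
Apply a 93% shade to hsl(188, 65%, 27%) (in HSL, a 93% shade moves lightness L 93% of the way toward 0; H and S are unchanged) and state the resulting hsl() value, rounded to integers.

L moves 93% from 27 toward 0: 27 − 25.11 = 1.89 → 2.
H and S are unchanged.

hsl(188, 65%, 2%)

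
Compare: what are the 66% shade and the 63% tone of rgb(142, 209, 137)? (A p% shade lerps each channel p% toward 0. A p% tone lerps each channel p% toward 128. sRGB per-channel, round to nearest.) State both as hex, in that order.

66% shade:
  R: 142 + 0.66×(0−142) = 142 − 93.72 = 48.28 → 48
  G: 209 − 137.94 = 71.06 → 71
  B: 137 + 0.66×(0−137) = 137 − 90.42 = 46.58 → 47
  → #30472f
63% tone:
  R: 142 + 0.63×(128−142) = 142 − 8.82 = 133.18 → 133
  G: 209 + 0.63×(128−209) = 209 − 51.03 = 157.97 → 158
  B: 137 − 5.67 = 131.33 → 131
  → #859e83

#30472f, #859e83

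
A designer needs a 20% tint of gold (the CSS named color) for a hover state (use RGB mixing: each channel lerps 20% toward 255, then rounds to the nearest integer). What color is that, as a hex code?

#FFDF33

CSS gold is rgb(255, 215, 0).
Per channel, c → c + 0.2(255 − c):
  R: 255 + 0 = 255 → 255
  G: 215 + 0.2×(255−215) = 215 + 8 = 223 → 223
  B: 0 + 0.2×(255−0) = 0 + 51 = 51 → 51
rgb(255, 223, 51) = #FFDF33.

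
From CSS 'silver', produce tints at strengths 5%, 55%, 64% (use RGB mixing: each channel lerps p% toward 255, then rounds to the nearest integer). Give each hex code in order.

CSS silver is rgb(192, 192, 192).
5%: (192 + 3.15 = 195.15→195, 192 + 3.15 = 195.15→195, 192 + 3.15 = 195.15→195) → #C3C3C3
55%: (192 + 34.65 = 226.65→227, 192 + 34.65 = 226.65→227, 192 + 34.65 = 226.65→227) → #E3E3E3
64%: (192 + 40.32 = 232.32→232, 192 + 40.32 = 232.32→232, 192 + 40.32 = 232.32→232) → #E8E8E8

#C3C3C3, #E3E3E3, #E8E8E8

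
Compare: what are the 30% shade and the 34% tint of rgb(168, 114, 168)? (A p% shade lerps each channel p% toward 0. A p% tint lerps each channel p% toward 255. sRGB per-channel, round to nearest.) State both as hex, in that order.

#765076, #c6a2c6

30% shade:
  R: 168 + 0.3×(0−168) = 168 − 50.4 = 117.6 → 118
  G: 114 − 34.2 = 79.8 → 80
  B: 168 + 0.3×(0−168) = 168 − 50.4 = 117.6 → 118
  → #765076
34% tint:
  R: 168 + 0.34×(255−168) = 168 + 29.58 = 197.58 → 198
  G: 114 + 47.94 = 161.94 → 162
  B: 168 + 0.34×(255−168) = 168 + 29.58 = 197.58 → 198
  → #c6a2c6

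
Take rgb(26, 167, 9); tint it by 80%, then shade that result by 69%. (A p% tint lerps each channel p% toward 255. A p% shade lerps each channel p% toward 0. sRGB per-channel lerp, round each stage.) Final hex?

Lerp each channel 80% toward 255:
  R: 26 + 0.8×(255−26) = 26 + 183.2 = 209.2 → 209
  G: 167 + 0.8×(255−167) = 167 + 70.4 = 237.4 → 237
  B: 9 + 196.8 = 205.8 → 206
After the tint: rgb(209, 237, 206) = #D1EDCE.
Per channel, c → c + 0.69(0 − c):
  R: 209 + 0.69×(0−209) = 209 − 144.21 = 64.79 → 65
  G: 237 + 0.69×(0−237) = 237 − 163.53 = 73.47 → 73
  B: 206 − 142.14 = 63.86 → 64
rgb(65, 73, 64) = #414940.

#414940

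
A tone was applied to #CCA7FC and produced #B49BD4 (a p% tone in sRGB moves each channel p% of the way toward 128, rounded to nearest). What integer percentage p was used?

#CCA7FC is rgb(204, 167, 252); #B49BD4 is rgb(180, 155, 212).
On the B channel (widest range): 212 ≈ 252 + (p/100)(128 − 252), so p ≈ 100×(212 − 252)/(128 − 252) = -4000/-124 = 32.26.
p = 32 reproduces all three channels after rounding.

32%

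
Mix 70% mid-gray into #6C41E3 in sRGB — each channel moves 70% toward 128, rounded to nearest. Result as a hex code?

#7A6D9E

#6C41E3 is rgb(108, 65, 227).
Per channel, c → c + 0.7(128 − c):
  R: 108 + 0.7×(128−108) = 108 + 14 = 122 → 122
  G: 65 + 44.1 = 109.1 → 109
  B: 227 − 69.3 = 157.7 → 158
rgb(122, 109, 158) = #7A6D9E.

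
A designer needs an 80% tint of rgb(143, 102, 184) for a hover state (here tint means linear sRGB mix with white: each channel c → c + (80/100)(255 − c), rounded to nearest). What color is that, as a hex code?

An 80% tint moves each channel 80% toward 255:
  R: 143 + 89.6 = 232.6 → 233
  G: 102 + 122.4 = 224.4 → 224
  B: 184 + 0.8×(255−184) = 184 + 56.8 = 240.8 → 241
rgb(233, 224, 241) = #e9e0f1.

#e9e0f1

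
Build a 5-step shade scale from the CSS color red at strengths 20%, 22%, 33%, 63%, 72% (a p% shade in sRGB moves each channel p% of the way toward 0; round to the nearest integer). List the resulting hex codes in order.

#cc0000, #c70000, #ab0000, #5e0000, #470000

CSS red is rgb(255, 0, 0).
20%: (255 − 51 = 204→204, 0→0, 0→0) → #cc0000
22%: (255 − 56.1 = 198.9→199, 0→0, 0→0) → #c70000
33%: (255 − 84.15 = 170.85→171, 0→0, 0→0) → #ab0000
63%: (255 − 160.65 = 94.35→94, 0→0, 0→0) → #5e0000
72%: (255 − 183.6 = 71.4→71, 0→0, 0→0) → #470000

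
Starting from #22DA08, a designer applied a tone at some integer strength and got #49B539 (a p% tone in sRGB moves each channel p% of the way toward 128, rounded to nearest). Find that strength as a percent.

41%

#22DA08 is rgb(34, 218, 8); #49B539 is rgb(73, 181, 57).
On the B channel (widest range): 57 ≈ 8 + (p/100)(128 − 8), so p ≈ 100×(57 − 8)/(128 − 8) = 4900/120 = 40.83.
p = 41 reproduces all three channels after rounding.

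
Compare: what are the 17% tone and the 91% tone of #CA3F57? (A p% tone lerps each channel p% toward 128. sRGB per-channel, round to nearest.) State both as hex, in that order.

#BD4A5E, #877A7C

#CA3F57 is rgb(202, 63, 87).
17% tone:
  R: 202 − 12.58 = 189.42 → 189
  G: 63 + 0.17×(128−63) = 63 + 11.05 = 74.05 → 74
  B: 87 + 6.97 = 93.97 → 94
  → #BD4A5E
91% tone:
  R: 202 − 67.34 = 134.66 → 135
  G: 63 + 0.91×(128−63) = 63 + 59.15 = 122.15 → 122
  B: 87 + 37.31 = 124.31 → 124
  → #877A7C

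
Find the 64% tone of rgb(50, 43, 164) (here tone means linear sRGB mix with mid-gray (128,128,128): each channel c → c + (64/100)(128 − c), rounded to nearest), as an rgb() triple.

A 64% tone moves each channel 64% toward 128:
  R: 50 + 0.64×(128−50) = 50 + 49.92 = 99.92 → 100
  G: 43 + 0.64×(128−43) = 43 + 54.4 = 97.4 → 97
  B: 164 + 0.64×(128−164) = 164 − 23.04 = 140.96 → 141

rgb(100, 97, 141)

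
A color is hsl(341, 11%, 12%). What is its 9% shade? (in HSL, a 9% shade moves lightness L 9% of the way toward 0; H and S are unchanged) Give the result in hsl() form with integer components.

hsl(341, 11%, 11%)

L moves 9% from 12 toward 0: 12 − 1.08 = 10.92 → 11.
H and S are unchanged.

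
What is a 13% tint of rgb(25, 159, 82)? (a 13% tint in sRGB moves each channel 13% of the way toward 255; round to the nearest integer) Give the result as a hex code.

Per channel, c → c + 0.13(255 − c):
  R: 25 + 0.13×(255−25) = 25 + 29.9 = 54.9 → 55
  G: 159 + 12.48 = 171.48 → 171
  B: 82 + 22.49 = 104.49 → 104
rgb(55, 171, 104) = #37AB68.

#37AB68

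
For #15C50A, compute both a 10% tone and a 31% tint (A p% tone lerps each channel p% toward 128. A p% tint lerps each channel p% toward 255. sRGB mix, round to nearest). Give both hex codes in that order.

#20BE16, #5ED756

#15C50A is rgb(21, 197, 10).
10% tone:
  R: 21 + 0.1×(128−21) = 21 + 10.7 = 31.7 → 32
  G: 197 − 6.9 = 190.1 → 190
  B: 10 + 0.1×(128−10) = 10 + 11.8 = 21.8 → 22
  → #20BE16
31% tint:
  R: 21 + 0.31×(255−21) = 21 + 72.54 = 93.54 → 94
  G: 197 + 0.31×(255−197) = 197 + 17.98 = 214.98 → 215
  B: 10 + 75.95 = 85.95 → 86
  → #5ED756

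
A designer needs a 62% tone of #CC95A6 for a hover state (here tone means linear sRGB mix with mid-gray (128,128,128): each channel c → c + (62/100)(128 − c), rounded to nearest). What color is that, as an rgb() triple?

rgb(157, 136, 142)

#CC95A6 is rgb(204, 149, 166).
Per channel, c → c + 0.62(128 − c):
  R: 204 + 0.62×(128−204) = 204 − 47.12 = 156.88 → 157
  G: 149 + 0.62×(128−149) = 149 − 13.02 = 135.98 → 136
  B: 166 − 23.56 = 142.44 → 142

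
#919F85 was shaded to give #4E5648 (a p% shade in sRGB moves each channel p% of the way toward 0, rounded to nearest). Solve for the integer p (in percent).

#919F85 is rgb(145, 159, 133); #4E5648 is rgb(78, 86, 72).
On the G channel (widest range): 86 ≈ 159 + (p/100)(0 − 159), so p ≈ 100×(86 − 159)/(0 − 159) = -7300/-159 = 45.91.
p = 46 reproduces all three channels after rounding.

46%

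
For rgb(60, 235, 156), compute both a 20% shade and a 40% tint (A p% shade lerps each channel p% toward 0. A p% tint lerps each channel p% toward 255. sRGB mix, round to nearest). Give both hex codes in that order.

#30BC7D, #8AF3C4

20% shade:
  R: 60 − 12 = 48 → 48
  G: 235 + 0.2×(0−235) = 235 − 47 = 188 → 188
  B: 156 − 31.2 = 124.8 → 125
  → #30BC7D
40% tint:
  R: 60 + 0.4×(255−60) = 60 + 78 = 138 → 138
  G: 235 + 8 = 243 → 243
  B: 156 + 39.6 = 195.6 → 196
  → #8AF3C4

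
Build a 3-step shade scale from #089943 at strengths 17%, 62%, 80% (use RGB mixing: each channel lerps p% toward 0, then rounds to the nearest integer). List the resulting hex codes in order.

#077f38, #033a19, #021f0d

#089943 is rgb(8, 153, 67).
17%: (8 − 1.36 = 6.64→7, 153 − 26.01 = 126.99→127, 67 − 11.39 = 55.61→56) → #077f38
62%: (8 − 4.96 = 3.04→3, 153 − 94.86 = 58.14→58, 67 − 41.54 = 25.46→25) → #033a19
80%: (8 − 6.4 = 1.6→2, 153 − 122.4 = 30.6→31, 67 − 53.6 = 13.4→13) → #021f0d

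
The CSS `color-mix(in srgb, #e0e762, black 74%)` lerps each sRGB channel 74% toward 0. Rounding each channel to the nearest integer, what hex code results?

#e0e762 is rgb(224, 231, 98).
A 74% shade moves each channel 74% toward 0:
  R: 224 + 0.74×(0−224) = 224 − 165.76 = 58.24 → 58
  G: 231 − 170.94 = 60.06 → 60
  B: 98 − 72.52 = 25.48 → 25
rgb(58, 60, 25) = #3a3c19.

#3a3c19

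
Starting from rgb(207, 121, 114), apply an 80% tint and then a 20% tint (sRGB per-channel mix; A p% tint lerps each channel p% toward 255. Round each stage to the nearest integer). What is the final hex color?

#F7E9E9

Per channel, c → c + 0.8(255 − c):
  R: 207 + 38.4 = 245.4 → 245
  G: 121 + 0.8×(255−121) = 121 + 107.2 = 228.2 → 228
  B: 114 + 0.8×(255−114) = 114 + 112.8 = 226.8 → 227
After the tint: rgb(245, 228, 227) = #F5E4E3.
A 20% tint moves each channel 20% toward 255:
  R: 245 + 0.2×(255−245) = 245 + 2 = 247 → 247
  G: 228 + 5.4 = 233.4 → 233
  B: 227 + 5.6 = 232.6 → 233
rgb(247, 233, 233) = #F7E9E9.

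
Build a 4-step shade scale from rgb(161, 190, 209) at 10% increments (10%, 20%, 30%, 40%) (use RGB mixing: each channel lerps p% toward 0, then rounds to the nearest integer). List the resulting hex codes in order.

10%: (161 − 16.1 = 144.9→145, 190 − 19 = 171→171, 209 − 20.9 = 188.1→188) → #91ABBC
20%: (161 − 32.2 = 128.8→129, 190 − 38 = 152→152, 209 − 41.8 = 167.2→167) → #8198A7
30%: (161 − 48.3 = 112.7→113, 190 − 57 = 133→133, 209 − 62.7 = 146.3→146) → #718592
40%: (161 − 64.4 = 96.6→97, 190 − 76 = 114→114, 209 − 83.6 = 125.4→125) → #61727D

#91ABBC, #8198A7, #718592, #61727D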